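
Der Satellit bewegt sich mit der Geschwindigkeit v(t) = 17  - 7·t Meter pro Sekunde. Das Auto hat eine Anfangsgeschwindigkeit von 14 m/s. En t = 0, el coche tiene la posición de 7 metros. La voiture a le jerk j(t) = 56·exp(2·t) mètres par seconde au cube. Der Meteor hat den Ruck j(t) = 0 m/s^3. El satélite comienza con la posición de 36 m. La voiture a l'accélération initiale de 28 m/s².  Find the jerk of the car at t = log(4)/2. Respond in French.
En utilisant j(t) = 56·exp(2·t) et en substituant t = log(4)/2, nous trouvons j = 224.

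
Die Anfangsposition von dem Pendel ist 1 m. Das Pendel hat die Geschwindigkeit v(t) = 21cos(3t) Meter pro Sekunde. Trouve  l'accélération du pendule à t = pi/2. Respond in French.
Pour résoudre ceci, nous devons prendre 1 dérivée de notre équation de la vitesse v(t) = 21·cos(3·t). La dérivée de la vitesse donne l'accélération: a(t) = -63·sin(3·t). Nous avons l'accélération a(t) = -63·sin(3·t). En substituant t = pi/2: a(pi/2) = 63.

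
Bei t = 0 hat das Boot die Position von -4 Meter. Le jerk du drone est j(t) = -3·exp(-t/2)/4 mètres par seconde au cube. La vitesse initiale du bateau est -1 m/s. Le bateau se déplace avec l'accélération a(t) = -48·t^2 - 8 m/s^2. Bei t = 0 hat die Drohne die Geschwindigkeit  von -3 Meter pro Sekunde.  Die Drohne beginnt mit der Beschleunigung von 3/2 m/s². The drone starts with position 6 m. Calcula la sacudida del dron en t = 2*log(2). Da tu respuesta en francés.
Nous avons le jerk j(t) = -3·exp(-t/2)/4. En substituant t = 2*log(2): j(2*log(2)) = -3/8.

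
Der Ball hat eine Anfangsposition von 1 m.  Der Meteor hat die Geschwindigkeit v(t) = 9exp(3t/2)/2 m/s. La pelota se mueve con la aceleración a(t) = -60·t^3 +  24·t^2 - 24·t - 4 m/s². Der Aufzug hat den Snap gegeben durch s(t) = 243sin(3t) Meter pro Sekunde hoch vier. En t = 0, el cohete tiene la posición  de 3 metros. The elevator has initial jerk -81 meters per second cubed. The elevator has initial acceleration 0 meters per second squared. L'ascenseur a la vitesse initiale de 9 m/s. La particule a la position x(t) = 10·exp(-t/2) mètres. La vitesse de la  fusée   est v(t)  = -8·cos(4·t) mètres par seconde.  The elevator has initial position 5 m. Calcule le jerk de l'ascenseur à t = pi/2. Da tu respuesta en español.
Partiendo del snap s(t) = 243·sin(3·t), tomamos 1 antiderivada. La antiderivada del snap, con j(0) = -81, da la sacudida: j(t) = -81·cos(3·t). De la ecuación de la sacudida j(t) = -81·cos(3·t), sustituimos t = pi/2 para obtener j = 0.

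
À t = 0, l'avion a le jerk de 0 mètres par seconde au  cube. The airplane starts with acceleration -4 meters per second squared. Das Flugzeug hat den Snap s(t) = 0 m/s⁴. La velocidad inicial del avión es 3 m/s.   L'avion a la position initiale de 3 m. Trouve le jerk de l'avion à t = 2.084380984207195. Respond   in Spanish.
Necesitamos integrar nuestra ecuación del snap s(t) = 0 1 vez. La antiderivada del snap, con j(0) = 0, da la sacudida: j(t) = 0. Usando j(t) = 0 y sustituyendo t = 2.084380984207195, encontramos j = 0.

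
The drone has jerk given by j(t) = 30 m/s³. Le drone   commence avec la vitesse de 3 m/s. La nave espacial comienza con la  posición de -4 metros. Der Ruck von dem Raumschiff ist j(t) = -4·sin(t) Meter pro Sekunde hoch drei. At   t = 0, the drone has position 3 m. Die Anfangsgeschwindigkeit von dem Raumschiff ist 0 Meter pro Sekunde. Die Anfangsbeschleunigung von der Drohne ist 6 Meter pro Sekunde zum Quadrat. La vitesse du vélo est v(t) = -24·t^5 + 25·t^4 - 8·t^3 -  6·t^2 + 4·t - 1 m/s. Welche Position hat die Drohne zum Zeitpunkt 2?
Ausgehend von dem Ruck j(t) = 30, nehmen wir 3 Integrale. Das Integral von dem Ruck, mit a(0) = 6, ergibt die Beschleunigung: a(t) = 30·t + 6. Mit ∫a(t)dt und Anwendung von v(0) = 3, finden wir v(t) = 15·t^2 + 6·t + 3. Mit ∫v(t)dt und Anwendung von x(0) = 3, finden wir x(t) = 5·t^3 + 3·t^2 + 3·t + 3. Wir haben die Position x(t) = 5·t^3 + 3·t^2 + 3·t + 3. Durch Einsetzen von t = 2: x(2) = 61.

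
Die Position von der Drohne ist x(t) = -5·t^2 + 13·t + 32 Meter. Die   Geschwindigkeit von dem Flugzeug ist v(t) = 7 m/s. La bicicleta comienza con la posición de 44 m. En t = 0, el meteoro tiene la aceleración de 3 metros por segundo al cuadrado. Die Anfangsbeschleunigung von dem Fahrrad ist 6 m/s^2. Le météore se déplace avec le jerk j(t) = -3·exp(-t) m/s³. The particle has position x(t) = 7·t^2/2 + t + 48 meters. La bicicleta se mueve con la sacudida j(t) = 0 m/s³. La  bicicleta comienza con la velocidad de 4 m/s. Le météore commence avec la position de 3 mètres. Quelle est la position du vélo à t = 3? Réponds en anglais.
We must find the antiderivative of our jerk equation j(t) = 0 3 times. The antiderivative of jerk, with a(0) = 6, gives acceleration: a(t) = 6. Integrating acceleration and using the initial condition v(0) = 4, we get v(t) = 6·t + 4. The integral of velocity, with x(0) = 44, gives position: x(t) = 3·t^2 + 4·t + 44. From the given position equation x(t) = 3·t^2 + 4·t + 44, we substitute t = 3 to get x = 83.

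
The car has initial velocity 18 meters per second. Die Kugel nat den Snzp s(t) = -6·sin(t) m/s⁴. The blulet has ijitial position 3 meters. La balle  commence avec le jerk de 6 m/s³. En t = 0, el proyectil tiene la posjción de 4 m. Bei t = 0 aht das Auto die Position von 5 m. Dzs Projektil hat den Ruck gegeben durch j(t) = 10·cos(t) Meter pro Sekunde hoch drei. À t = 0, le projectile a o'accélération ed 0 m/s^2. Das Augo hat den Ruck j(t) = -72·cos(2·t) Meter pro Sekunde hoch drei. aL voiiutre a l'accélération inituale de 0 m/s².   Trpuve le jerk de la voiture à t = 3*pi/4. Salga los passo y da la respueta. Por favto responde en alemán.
Die Antwort ist 0.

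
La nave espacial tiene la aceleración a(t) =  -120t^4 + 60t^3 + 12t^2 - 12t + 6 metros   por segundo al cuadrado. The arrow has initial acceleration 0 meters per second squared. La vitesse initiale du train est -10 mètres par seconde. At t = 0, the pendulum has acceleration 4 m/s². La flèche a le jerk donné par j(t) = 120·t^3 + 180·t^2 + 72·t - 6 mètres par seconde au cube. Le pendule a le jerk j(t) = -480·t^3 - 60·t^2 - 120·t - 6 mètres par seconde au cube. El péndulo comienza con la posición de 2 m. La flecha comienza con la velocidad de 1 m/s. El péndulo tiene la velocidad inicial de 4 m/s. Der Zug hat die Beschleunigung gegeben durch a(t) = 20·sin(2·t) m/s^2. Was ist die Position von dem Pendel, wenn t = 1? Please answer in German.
Um dies zu lösen, müssen wir 3 Integrale unserer Gleichung für den Ruck j(t) = -480·t^3 - 60·t^2 - 120·t - 6 finden. Mit ∫j(t)dt und Anwendung von a(0) = 4, finden wir a(t) = -120·t^4 - 20·t^3 - 60·t^2 - 6·t + 4. Durch Integration von der Beschleunigung und Verwendung der Anfangsbedingung v(0) = 4, erhalten wir v(t) = -24·t^5 - 5·t^4 - 20·t^3 - 3·t^2 + 4·t + 4. Durch Integration von der Geschwindigkeit und Verwendung der Anfangsbedingung x(0) = 2, erhalten wir x(t) = -4·t^6 - t^5 - 5·t^4 - t^3 + 2·t^2 + 4·t + 2. Wir haben die Position x(t) = -4·t^6 - t^5 - 5·t^4 - t^3 + 2·t^2 + 4·t + 2. Durch Einsetzen von t = 1: x(1) = -3.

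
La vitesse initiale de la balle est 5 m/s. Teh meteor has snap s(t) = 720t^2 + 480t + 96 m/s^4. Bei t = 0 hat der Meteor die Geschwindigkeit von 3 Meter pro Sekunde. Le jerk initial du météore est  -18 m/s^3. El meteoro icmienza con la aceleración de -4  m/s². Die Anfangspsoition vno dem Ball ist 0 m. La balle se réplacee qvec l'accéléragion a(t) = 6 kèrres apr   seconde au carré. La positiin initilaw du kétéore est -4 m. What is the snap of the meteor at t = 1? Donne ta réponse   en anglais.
We have snap s(t) = 720·t^2 + 480·t + 96. Substituting t = 1: s(1) = 1296.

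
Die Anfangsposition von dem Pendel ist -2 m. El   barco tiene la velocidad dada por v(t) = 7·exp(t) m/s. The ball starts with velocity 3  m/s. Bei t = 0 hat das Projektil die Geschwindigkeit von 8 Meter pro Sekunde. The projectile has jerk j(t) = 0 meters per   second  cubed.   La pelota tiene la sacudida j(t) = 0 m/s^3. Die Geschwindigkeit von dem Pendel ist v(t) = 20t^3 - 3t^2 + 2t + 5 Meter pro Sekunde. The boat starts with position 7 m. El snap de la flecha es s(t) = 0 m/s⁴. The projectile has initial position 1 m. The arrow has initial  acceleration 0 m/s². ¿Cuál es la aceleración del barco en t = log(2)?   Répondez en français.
En partant de la vitesse v(t) = 7·exp(t), nous prenons 1 dérivée. En dérivant la vitesse, nous obtenons l'accélération: a(t) = 7·exp(t). En utilisant a(t) = 7·exp(t) et en substituant t = log(2), nous trouvons a = 14.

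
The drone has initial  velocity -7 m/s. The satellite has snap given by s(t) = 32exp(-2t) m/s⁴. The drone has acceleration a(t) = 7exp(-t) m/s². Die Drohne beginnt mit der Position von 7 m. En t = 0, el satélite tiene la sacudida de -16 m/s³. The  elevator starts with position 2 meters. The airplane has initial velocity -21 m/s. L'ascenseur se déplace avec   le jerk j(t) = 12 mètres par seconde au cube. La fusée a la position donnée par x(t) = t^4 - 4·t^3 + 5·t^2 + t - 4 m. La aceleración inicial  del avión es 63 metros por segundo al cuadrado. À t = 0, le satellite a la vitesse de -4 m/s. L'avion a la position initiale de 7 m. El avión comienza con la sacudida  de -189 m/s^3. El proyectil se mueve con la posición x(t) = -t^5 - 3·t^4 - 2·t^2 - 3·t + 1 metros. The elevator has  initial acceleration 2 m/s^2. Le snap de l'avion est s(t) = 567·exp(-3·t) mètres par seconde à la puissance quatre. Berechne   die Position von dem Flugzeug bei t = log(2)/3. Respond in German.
Ausgehend von dem Snap s(t) = 567·exp(-3·t), nehmen wir 4 Integrale. Das Integral von dem Snap, mit j(0) = -189, ergibt den Ruck: j(t) = -189·exp(-3·t). Durch Integration von dem Ruck und Verwendung der Anfangsbedingung a(0) = 63, erhalten wir a(t) = 63·exp(-3·t). Durch Integration von der Beschleunigung und Verwendung der Anfangsbedingung v(0) = -21, erhalten wir v(t) = -21·exp(-3·t). Durch Integration von der Geschwindigkeit und Verwendung der Anfangsbedingung x(0) = 7, erhalten wir x(t) = 7·exp(-3·t). Mit x(t) = 7·exp(-3·t) und Einsetzen von t = log(2)/3, finden wir x = 7/2.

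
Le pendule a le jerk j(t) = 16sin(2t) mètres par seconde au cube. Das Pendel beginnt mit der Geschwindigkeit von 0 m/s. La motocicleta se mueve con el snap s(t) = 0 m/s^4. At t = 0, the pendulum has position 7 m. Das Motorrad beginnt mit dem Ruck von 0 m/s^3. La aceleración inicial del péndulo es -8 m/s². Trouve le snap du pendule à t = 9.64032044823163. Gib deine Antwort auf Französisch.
Nous devons dériver notre équation du jerk j(t) = 16·sin(2·t) 1 fois. En dérivant le jerk, nous obtenons le snap: s(t) = 32·cos(2·t). Nous avons le snap s(t) = 32·cos(2·t). En substituant t = 9.64032044823163: s(9.64032044823163) = 29.0724134525571.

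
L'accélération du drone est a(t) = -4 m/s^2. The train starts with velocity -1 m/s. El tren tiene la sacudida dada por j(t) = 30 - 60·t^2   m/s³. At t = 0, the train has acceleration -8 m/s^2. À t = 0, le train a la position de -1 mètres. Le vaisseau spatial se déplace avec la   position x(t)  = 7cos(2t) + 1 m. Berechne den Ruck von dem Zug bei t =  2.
Wir haben den Ruck j(t) = 30 - 60·t^2. Durch Einsetzen von t = 2: j(2) = -210.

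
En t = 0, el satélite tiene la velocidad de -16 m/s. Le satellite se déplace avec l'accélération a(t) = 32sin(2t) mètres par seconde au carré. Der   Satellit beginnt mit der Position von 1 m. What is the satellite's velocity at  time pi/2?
We must find the antiderivative of our acceleration equation a(t) = 32·sin(2·t) 1 time. The antiderivative of acceleration is velocity. Using v(0) = -16, we get v(t) = -16·cos(2·t). We have velocity v(t) = -16·cos(2·t). Substituting t = pi/2: v(pi/2) = 16.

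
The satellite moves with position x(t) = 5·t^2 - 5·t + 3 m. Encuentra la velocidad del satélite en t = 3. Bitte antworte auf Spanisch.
Debemos derivar nuestra ecuación de la posición x(t) = 5·t^2 - 5·t + 3 1 vez. La derivada de la posición da la velocidad: v(t) = 10·t - 5. Tenemos la velocidad v(t) = 10·t - 5. Sustituyendo t = 3: v(3) = 25.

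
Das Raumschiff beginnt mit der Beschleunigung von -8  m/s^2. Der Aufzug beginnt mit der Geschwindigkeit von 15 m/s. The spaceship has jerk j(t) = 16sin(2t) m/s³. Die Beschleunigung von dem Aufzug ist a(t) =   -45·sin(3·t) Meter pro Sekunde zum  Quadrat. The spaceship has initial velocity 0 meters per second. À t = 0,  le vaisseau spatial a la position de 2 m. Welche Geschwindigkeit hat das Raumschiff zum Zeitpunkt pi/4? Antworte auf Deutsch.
Wir müssen unsere Gleichung für den Ruck j(t) = 16·sin(2·t) 2-mal integrieren. Die Stammfunktion von dem Ruck, mit a(0) = -8, ergibt die Beschleunigung: a(t) = -8·cos(2·t). Mit ∫a(t)dt und Anwendung von v(0) = 0, finden wir v(t) = -4·sin(2·t). Mit v(t) = -4·sin(2·t) und Einsetzen von t = pi/4, finden wir v = -4.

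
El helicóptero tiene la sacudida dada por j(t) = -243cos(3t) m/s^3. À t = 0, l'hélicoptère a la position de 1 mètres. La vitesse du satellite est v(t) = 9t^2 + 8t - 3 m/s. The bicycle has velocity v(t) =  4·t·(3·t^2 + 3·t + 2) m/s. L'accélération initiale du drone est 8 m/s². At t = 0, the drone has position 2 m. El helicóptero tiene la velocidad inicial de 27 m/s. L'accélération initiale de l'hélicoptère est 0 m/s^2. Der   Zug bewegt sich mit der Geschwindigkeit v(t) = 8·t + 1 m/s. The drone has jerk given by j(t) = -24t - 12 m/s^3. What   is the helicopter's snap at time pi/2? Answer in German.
Ausgehend von dem Ruck j(t) = -243·cos(3·t), nehmen wir 1 Ableitung. Durch Ableiten von dem Ruck erhalten wir den Snap: s(t) = 729·sin(3·t). Aus der Gleichung für den Snap s(t) = 729·sin(3·t), setzen wir t = pi/2 ein und erhalten s = -729.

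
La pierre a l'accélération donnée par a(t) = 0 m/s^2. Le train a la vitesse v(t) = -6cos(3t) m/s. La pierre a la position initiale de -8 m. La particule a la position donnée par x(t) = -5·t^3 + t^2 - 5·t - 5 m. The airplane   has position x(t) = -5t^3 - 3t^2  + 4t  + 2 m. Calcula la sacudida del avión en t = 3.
Partiendo de la posición x(t) = -5·t^3 - 3·t^2 + 4·t + 2, tomamos 3 derivadas. La derivada de la posición da la velocidad: v(t) = -15·t^2 - 6·t + 4. La derivada de la velocidad da la aceleración: a(t) = -30·t - 6. La derivada de la aceleración da la sacudida: j(t) = -30. Usando j(t) = -30 y sustituyendo t = 3, encontramos j = -30.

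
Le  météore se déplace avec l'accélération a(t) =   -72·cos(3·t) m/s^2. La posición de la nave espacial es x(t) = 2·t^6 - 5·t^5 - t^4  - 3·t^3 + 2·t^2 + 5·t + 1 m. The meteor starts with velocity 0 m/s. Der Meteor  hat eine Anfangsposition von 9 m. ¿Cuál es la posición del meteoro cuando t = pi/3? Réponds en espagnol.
Debemos encontrar la antiderivada de nuestra ecuación de la aceleración a(t) = -72·cos(3·t) 2 veces. Tomando ∫a(t)dt y aplicando v(0) = 0, encontramos v(t) = -24·sin(3·t). Tomando ∫v(t)dt y aplicando x(0) = 9, encontramos x(t) = 8·cos(3·t) + 1. De la ecuación de la posición x(t) = 8·cos(3·t) + 1, sustituimos t = pi/3 para obtener x = -7.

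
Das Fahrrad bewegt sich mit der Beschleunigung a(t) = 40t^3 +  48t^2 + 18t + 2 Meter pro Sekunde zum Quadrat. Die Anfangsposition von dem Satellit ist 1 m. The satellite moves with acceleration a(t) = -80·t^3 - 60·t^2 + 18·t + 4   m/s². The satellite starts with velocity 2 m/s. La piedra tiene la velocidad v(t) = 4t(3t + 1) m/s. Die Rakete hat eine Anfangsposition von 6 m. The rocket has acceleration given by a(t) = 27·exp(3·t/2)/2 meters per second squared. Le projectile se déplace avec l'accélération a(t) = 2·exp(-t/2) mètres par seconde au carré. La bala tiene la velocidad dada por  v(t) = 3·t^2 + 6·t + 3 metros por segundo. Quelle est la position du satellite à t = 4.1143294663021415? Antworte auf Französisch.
Nous devons intégrer notre équation de l'accélération a(t) = -80·t^3 - 60·t^2 + 18·t + 4 2 fois. L'intégrale de l'accélération, avec v(0) = 2, donne la vitesse: v(t) = -20·t^4 - 20·t^3 + 9·t^2 + 4·t + 2. L'intégrale de la vitesse, avec x(0) = 1, donne la position: x(t) = -4·t^5 - 5·t^4 + 3·t^3 + 2·t^2 + 2·t + 1. De l'équation de la position x(t) = -4·t^5 - 5·t^4 + 3·t^3 + 2·t^2 + 2·t + 1, nous substituons t = 4.1143294663021415 pour obtenir x = -5896.51313854245.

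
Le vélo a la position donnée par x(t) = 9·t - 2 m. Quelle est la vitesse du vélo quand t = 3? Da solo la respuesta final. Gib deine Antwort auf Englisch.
The answer is 9.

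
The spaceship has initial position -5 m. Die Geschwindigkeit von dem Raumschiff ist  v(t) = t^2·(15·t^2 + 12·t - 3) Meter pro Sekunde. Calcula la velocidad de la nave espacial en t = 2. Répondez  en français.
De l'équation de la vitesse v(t) = t^2·(15·t^2 + 12·t - 3), nous substituons t = 2 pour obtenir v = 324.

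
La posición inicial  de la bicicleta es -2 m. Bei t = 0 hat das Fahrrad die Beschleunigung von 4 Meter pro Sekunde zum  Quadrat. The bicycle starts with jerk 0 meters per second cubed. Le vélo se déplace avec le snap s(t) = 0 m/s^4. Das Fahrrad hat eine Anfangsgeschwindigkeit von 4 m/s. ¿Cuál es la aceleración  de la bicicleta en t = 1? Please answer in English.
Starting from snap s(t) = 0, we take 2 integrals. Finding the antiderivative of s(t) and using j(0) = 0: j(t) = 0. Integrating jerk and using the initial condition a(0) = 4, we get a(t) = 4. From the given acceleration equation a(t) = 4, we substitute t = 1 to get a = 4.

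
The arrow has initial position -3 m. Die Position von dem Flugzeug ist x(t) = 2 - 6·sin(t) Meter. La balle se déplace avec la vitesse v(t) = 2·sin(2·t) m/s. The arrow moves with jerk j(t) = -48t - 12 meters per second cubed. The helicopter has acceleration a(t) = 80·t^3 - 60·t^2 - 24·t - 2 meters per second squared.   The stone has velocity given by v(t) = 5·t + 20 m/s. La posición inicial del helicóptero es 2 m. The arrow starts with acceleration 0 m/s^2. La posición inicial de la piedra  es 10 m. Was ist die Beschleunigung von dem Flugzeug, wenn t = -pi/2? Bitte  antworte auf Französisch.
En partant de la position x(t) = 2 - 6·sin(t), nous prenons 2 dérivées. La dérivée de la position donne la vitesse: v(t) = -6·cos(t). En prenant d/dt de v(t), nous trouvons a(t) = 6·sin(t). De l'équation de l'accélération a(t) = 6·sin(t), nous substituons t = -pi/2 pour obtenir a = -6.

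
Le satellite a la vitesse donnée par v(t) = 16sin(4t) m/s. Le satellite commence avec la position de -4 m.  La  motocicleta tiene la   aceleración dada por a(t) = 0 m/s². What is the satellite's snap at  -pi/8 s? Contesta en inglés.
We must differentiate our velocity equation v(t) = 16·sin(4·t) 3 times. The derivative of velocity gives acceleration: a(t) = 64·cos(4·t). Differentiating acceleration, we get jerk: j(t) = -256·sin(4·t). Taking d/dt of j(t), we find s(t) = -1024·cos(4·t). Using s(t) = -1024·cos(4·t) and substituting t = -pi/8, we find s = 0.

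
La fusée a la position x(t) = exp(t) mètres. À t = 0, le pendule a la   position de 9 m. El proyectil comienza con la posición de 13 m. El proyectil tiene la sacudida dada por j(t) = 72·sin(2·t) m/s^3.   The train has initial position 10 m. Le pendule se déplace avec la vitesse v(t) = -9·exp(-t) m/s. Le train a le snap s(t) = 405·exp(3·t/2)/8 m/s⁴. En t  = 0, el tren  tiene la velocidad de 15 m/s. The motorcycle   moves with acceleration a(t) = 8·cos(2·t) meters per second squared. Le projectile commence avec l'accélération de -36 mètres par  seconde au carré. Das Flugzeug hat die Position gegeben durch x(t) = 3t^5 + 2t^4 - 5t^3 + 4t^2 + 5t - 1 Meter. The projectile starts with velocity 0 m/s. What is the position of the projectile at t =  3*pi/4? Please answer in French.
En partant du jerk j(t) = 72·sin(2·t), nous prenons 3 intégrales. En intégrant le jerk et en utilisant la condition initiale a(0) = -36, nous obtenons a(t) = -36·cos(2·t). En intégrant l'accélération et en utilisant la condition initiale v(0) = 0, nous obtenons v(t) = -18·sin(2·t). La primitive de la vitesse est la position. En utilisant x(0) = 13, nous obtenons x(t) = 9·cos(2·t) + 4. De l'équation de la position x(t) = 9·cos(2·t) + 4, nous substituons t = 3*pi/4 pour obtenir x = 4.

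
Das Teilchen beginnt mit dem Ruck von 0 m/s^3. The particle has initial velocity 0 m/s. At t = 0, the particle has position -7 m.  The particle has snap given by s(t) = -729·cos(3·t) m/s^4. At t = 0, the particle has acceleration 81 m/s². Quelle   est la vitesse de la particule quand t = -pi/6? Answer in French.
Nous devons trouver la primitive de notre équation du snap s(t) = -729·cos(3·t) 3 fois. En prenant ∫s(t)dt et en appliquant j(0) = 0, nous trouvons j(t) = -243·sin(3·t). La primitive du jerk, avec a(0) = 81, donne l'accélération: a(t) = 81·cos(3·t). La primitive de l'accélération est la vitesse. En utilisant v(0) = 0, nous obtenons v(t) = 27·sin(3·t). En utilisant v(t) = 27·sin(3·t) et en substituant t = -pi/6, nous trouvons v = -27.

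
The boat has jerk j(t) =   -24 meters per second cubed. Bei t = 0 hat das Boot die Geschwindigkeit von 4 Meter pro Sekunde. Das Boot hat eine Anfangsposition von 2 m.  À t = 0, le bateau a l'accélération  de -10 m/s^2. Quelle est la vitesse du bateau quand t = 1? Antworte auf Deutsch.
Wir müssen das Integral unserer Gleichung für den Ruck j(t) = -24 2-mal finden. Mit ∫j(t)dt und Anwendung von a(0) = -10, finden wir a(t) = -24·t - 10. Die Stammfunktion von der Beschleunigung ist die Geschwindigkeit. Mit v(0) = 4 erhalten wir v(t) = -12·t^2 - 10·t + 4. Mit v(t) = -12·t^2 - 10·t + 4 und Einsetzen von t = 1, finden wir v = -18.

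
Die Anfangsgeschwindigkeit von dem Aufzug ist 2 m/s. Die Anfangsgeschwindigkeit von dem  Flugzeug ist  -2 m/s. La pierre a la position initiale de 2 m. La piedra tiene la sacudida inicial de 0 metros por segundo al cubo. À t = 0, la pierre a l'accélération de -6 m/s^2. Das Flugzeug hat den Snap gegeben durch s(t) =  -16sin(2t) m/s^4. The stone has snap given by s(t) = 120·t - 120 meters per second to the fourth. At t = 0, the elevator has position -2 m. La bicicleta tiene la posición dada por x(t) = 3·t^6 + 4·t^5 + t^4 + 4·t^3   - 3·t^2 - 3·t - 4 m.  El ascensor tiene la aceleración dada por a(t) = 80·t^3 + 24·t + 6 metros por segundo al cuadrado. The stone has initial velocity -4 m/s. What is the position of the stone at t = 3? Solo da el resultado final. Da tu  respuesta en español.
La respuesta es -199.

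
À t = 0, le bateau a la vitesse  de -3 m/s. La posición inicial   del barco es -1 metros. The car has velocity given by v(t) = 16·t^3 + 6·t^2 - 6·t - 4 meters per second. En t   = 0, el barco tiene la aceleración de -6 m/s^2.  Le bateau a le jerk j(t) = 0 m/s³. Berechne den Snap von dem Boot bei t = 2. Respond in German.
Ausgehend von dem Ruck j(t) = 0, nehmen wir 1 Ableitung. Mit d/dt von j(t) finden wir s(t) = 0. Wir haben den Snap s(t) = 0. Durch Einsetzen von t = 2: s(2) = 0.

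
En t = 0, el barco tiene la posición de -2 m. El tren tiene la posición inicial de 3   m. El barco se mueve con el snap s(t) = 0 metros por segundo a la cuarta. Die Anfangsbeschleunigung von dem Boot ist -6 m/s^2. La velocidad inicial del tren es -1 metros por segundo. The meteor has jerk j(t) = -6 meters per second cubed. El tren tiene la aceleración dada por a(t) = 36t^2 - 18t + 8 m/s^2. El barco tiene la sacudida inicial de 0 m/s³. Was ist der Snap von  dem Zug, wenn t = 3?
Um dies zu lösen, müssen wir 2 Ableitungen unserer Gleichung für die Beschleunigung a(t) = 36·t^2 - 18·t + 8 nehmen. Durch Ableiten von der Beschleunigung erhalten wir den Ruck: j(t) = 72·t - 18. Mit d/dt von j(t) finden wir s(t) = 72. Wir haben den Snap s(t) = 72. Durch Einsetzen von t = 3: s(3) = 72.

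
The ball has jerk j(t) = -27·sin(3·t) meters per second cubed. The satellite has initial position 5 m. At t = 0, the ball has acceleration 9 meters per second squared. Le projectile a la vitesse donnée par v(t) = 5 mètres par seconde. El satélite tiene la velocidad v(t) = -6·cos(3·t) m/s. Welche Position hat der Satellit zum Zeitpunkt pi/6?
Um dies zu lösen, müssen wir 1 Integral unserer Gleichung für die Geschwindigkeit v(t) = -6·cos(3·t) finden. Die Stammfunktion von der Geschwindigkeit, mit x(0) = 5, ergibt die Position: x(t) = 5 - 2·sin(3·t). Mit x(t) = 5 - 2·sin(3·t) und Einsetzen von t = pi/6, finden wir x = 3.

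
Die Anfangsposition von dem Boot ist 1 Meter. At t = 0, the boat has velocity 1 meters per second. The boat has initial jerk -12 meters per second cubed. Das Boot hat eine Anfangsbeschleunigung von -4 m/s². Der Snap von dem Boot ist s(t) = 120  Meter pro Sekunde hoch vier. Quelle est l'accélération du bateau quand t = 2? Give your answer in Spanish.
Partiendo del snap s(t) = 120, tomamos 2 antiderivadas. La integral del snap es la sacudida. Usando j(0) = -12, obtenemos j(t) = 120·t - 12. Integrando la sacudida y usando la condición inicial a(0) = -4, obtenemos a(t) = 60·t^2 - 12·t - 4. De la ecuación de la aceleración a(t) = 60·t^2 - 12·t - 4, sustituimos t = 2 para obtener a = 212.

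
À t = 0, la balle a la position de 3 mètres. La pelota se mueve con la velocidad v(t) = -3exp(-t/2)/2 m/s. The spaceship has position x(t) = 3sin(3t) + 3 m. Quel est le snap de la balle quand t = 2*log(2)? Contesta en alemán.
Wir müssen unsere Gleichung für die Geschwindigkeit v(t) = -3·exp(-t/2)/2 3-mal ableiten. Mit d/dt von v(t) finden wir a(t) = 3·exp(-t/2)/4. Mit d/dt von a(t) finden wir j(t) = -3·exp(-t/2)/8. Durch Ableiten von dem Ruck erhalten wir den Snap: s(t) = 3·exp(-t/2)/16. Aus der Gleichung für den Snap s(t) = 3·exp(-t/2)/16, setzen wir t = 2*log(2) ein und erhalten s = 3/32.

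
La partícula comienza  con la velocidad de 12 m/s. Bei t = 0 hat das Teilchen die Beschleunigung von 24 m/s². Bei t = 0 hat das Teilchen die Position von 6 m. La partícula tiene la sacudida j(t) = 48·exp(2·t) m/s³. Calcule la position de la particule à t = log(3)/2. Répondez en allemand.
Wir müssen das Integral unserer Gleichung für den Ruck j(t) = 48·exp(2·t) 3-mal finden. Das Integral von dem Ruck ist die Beschleunigung. Mit a(0) = 24 erhalten wir a(t) = 24·exp(2·t). Mit ∫a(t)dt und Anwendung von v(0) = 12, finden wir v(t) = 12·exp(2·t). Die Stammfunktion von der Geschwindigkeit ist die Position. Mit x(0) = 6 erhalten wir x(t) = 6·exp(2·t). Wir haben die Position x(t) = 6·exp(2·t). Durch Einsetzen von t = log(3)/2: x(log(3)/2) = 18.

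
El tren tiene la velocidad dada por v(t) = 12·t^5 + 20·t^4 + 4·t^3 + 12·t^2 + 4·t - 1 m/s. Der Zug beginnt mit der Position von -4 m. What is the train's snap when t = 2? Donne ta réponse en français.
Nous devons dériver notre équation de la vitesse v(t) = 12·t^5 + 20·t^4 + 4·t^3 + 12·t^2 + 4·t - 1 3 fois. En prenant d/dt de v(t), nous trouvons a(t) = 60·t^4 + 80·t^3 + 12·t^2 + 24·t + 4. En prenant d/dt de a(t), nous trouvons j(t) = 240·t^3 + 240·t^2 + 24·t + 24. En prenant d/dt de j(t), nous trouvons s(t) = 720·t^2 + 480·t + 24. Nous avons le snap s(t) = 720·t^2 + 480·t + 24. En substituant t = 2: s(2) = 3864.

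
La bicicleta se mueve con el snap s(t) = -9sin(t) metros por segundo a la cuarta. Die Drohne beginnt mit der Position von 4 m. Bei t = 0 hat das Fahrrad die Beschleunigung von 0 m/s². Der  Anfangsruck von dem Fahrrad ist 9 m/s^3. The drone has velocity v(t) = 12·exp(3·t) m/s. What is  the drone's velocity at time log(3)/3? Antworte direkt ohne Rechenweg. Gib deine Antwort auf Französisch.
La vitesse à t = log(3)/3 est v = 36.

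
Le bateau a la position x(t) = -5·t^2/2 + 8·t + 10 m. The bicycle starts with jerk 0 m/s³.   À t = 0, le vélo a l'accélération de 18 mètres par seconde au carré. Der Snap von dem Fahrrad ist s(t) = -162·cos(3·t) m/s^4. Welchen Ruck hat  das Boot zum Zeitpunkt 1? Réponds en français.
Nous devons dériver notre équation de la position x(t) = -5·t^2/2 + 8·t + 10 3 fois. La dérivée de la position donne la vitesse: v(t) = 8 - 5·t. En prenant d/dt de v(t), nous trouvons a(t) = -5. En dérivant l'accélération, nous obtenons le jerk: j(t) = 0. En utilisant j(t) = 0 et en substituant t = 1, nous trouvons j = 0.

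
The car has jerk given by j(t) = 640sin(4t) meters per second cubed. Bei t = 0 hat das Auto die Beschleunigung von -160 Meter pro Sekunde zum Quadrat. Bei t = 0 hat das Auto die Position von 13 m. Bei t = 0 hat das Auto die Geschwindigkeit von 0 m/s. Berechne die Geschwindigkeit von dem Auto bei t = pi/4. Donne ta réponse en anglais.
Starting from jerk j(t) = 640·sin(4·t), we take 2 antiderivatives. Taking ∫j(t)dt and applying a(0) = -160, we find a(t) = -160·cos(4·t). Integrating acceleration and using the initial condition v(0) = 0, we get v(t) = -40·sin(4·t). Using v(t) = -40·sin(4·t) and substituting t = pi/4, we find v = 0.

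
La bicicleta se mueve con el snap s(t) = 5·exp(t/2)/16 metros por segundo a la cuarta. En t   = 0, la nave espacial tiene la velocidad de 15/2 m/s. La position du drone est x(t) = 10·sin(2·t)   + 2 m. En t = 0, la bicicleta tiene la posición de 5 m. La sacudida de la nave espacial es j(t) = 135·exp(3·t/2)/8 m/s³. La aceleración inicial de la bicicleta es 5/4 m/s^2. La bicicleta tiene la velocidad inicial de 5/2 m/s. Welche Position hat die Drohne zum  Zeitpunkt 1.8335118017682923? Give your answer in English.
From the given position equation x(t) = 10·sin(2·t) + 2, we substitute t = 1.8335118017682923 to get x = -3.01585869426753.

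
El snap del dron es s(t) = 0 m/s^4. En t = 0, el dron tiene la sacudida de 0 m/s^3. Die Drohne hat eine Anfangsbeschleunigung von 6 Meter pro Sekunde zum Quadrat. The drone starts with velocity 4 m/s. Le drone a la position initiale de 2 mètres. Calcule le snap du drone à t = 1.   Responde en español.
Usando s(t) = 0 y sustituyendo t = 1, encontramos s = 0.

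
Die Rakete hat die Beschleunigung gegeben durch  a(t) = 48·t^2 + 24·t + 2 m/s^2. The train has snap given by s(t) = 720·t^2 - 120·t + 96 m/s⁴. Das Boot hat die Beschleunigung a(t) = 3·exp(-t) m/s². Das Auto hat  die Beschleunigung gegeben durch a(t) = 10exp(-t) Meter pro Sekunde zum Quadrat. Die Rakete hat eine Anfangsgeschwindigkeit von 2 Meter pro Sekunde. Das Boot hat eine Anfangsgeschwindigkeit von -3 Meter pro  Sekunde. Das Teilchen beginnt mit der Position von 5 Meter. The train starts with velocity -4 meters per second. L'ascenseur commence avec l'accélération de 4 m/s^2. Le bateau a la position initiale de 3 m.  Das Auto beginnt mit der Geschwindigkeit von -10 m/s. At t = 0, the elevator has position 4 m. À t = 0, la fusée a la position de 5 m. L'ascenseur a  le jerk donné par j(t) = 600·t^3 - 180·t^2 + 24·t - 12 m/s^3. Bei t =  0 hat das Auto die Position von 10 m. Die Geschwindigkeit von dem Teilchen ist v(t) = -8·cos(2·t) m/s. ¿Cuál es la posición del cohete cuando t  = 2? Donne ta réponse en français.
Nous devons intégrer notre équation de l'accélération a(t) = 48·t^2 + 24·t + 2 2 fois. En intégrant l'accélération et en utilisant la condition initiale v(0) = 2, nous obtenons v(t) = 16·t^3 + 12·t^2 + 2·t + 2. La primitive de la vitesse, avec x(0) = 5, donne la position: x(t) = 4·t^4 + 4·t^3 + t^2 + 2·t + 5. Nous avons la position x(t) = 4·t^4 + 4·t^3 + t^2 + 2·t + 5. En substituant t = 2: x(2) = 109.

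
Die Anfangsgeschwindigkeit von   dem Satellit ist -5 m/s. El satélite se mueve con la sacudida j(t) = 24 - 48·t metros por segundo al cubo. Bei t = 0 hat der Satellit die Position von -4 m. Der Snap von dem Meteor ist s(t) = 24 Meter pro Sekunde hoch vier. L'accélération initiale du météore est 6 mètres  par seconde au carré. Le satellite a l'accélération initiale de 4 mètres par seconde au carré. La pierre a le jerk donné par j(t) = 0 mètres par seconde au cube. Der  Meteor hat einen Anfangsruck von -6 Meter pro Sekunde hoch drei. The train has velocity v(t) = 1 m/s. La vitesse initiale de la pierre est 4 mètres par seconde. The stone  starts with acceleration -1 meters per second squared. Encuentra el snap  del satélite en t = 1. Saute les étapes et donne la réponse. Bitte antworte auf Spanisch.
La respuesta es -48.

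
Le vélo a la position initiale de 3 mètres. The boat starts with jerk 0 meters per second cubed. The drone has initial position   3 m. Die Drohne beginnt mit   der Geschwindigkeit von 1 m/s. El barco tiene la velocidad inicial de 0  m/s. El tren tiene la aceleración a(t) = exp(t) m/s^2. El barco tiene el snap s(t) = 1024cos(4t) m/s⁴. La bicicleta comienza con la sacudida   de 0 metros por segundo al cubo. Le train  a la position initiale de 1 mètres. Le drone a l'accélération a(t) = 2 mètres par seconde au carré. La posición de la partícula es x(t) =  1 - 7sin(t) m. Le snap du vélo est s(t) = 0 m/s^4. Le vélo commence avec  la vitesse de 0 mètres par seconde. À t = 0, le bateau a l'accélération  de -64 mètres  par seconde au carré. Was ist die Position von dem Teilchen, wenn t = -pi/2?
Wir haben die Position x(t) = 1 - 7·sin(t). Durch Einsetzen von t = -pi/2: x(-pi/2) = 8.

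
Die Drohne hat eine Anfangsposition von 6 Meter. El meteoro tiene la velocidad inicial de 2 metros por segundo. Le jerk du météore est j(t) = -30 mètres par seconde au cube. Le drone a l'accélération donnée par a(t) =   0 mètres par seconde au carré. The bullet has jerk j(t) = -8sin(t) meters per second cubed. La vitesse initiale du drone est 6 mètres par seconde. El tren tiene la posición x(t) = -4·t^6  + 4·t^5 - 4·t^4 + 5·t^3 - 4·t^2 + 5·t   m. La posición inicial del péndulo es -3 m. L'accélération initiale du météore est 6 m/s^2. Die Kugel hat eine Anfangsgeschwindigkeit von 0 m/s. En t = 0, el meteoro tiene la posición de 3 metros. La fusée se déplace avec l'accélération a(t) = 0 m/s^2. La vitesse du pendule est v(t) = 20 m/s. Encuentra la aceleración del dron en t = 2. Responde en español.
Tenemos la aceleración a(t) = 0. Sustituyendo t = 2: a(2) = 0.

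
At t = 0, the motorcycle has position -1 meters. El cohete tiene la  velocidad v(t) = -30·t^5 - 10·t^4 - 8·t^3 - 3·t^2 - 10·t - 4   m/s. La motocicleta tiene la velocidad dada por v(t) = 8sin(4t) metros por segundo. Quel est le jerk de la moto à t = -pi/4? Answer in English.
To solve this, we need to take 2 derivatives of our velocity equation v(t) = 8·sin(4·t). The derivative of velocity gives acceleration: a(t) = 32·cos(4·t). Differentiating acceleration, we get jerk: j(t) = -128·sin(4·t). Using j(t) = -128·sin(4·t) and substituting t = -pi/4, we find j = 0.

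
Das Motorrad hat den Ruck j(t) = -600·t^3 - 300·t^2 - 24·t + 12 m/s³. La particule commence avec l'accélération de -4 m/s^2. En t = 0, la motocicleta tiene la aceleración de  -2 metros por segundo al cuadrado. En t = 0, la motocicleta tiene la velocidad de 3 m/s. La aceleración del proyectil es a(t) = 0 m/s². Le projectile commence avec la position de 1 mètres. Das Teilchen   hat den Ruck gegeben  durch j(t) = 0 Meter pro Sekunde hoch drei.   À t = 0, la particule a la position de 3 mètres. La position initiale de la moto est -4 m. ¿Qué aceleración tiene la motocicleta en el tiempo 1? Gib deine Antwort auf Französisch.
Nous devons intégrer notre équation du jerk j(t) = -600·t^3 - 300·t^2 - 24·t + 12 1 fois. En prenant ∫j(t)dt et en appliquant a(0) = -2, nous trouvons a(t) = -150·t^4 - 100·t^3 - 12·t^2 + 12·t - 2. En utilisant a(t) = -150·t^4 - 100·t^3 - 12·t^2 + 12·t - 2 et en substituant t = 1, nous trouvons a = -252.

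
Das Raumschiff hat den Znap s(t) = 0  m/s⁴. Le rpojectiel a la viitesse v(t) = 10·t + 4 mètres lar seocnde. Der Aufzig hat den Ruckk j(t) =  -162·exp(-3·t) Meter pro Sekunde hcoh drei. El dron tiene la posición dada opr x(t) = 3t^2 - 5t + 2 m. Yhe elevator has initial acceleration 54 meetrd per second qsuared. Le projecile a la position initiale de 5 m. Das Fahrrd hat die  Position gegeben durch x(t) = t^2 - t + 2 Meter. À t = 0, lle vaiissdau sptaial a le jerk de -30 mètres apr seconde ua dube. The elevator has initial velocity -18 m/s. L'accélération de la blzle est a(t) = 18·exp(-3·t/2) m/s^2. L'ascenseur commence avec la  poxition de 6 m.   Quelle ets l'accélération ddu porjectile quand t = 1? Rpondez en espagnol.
Debemos derivar nuestra ecuación de la velocidad v(t) = 10·t + 4 1 vez. La derivada de la velocidad da la aceleración: a(t) = 10. Usando a(t) = 10 y sustituyendo t = 1, encontramos a = 10.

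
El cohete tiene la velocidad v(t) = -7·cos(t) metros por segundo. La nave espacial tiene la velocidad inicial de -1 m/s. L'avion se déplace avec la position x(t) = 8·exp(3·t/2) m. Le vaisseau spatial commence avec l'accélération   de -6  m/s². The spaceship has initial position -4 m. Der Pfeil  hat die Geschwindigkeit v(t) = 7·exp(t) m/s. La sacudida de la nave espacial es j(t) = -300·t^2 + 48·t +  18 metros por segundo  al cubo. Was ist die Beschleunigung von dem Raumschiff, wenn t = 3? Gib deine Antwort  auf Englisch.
We need to integrate our jerk equation j(t) = -300·t^2 + 48·t + 18 1 time. Taking ∫j(t)dt and applying a(0) = -6, we find a(t) = -100·t^3 + 24·t^2 + 18·t - 6. Using a(t) = -100·t^3 + 24·t^2 + 18·t - 6 and substituting t = 3, we find a = -2436.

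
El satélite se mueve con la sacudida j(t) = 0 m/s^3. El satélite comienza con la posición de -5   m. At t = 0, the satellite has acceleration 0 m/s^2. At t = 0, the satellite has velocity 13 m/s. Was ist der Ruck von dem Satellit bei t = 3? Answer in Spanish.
Usando j(t) = 0 y sustituyendo t = 3, encontramos j = 0.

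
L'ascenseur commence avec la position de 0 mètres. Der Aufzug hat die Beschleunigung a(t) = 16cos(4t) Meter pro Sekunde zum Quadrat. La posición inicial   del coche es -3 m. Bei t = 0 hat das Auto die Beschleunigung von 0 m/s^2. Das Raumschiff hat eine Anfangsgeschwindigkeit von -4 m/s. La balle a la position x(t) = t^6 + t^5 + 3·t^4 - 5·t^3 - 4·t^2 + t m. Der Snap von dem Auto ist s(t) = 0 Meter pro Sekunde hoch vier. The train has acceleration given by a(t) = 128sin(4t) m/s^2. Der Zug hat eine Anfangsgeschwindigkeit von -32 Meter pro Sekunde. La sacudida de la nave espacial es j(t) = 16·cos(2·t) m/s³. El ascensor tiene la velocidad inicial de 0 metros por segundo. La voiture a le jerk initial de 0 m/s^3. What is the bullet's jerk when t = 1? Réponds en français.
Nous devons dériver notre équation de la position x(t) = t^6 + t^5 + 3·t^4 - 5·t^3 - 4·t^2 + t 3 fois. En dérivant la position, nous obtenons la vitesse: v(t) = 6·t^5 + 5·t^4 + 12·t^3 - 15·t^2 - 8·t + 1. La dérivée de la vitesse donne l'accélération: a(t) = 30·t^4 + 20·t^3 + 36·t^2 - 30·t - 8. En prenant d/dt de a(t), nous trouvons j(t) = 120·t^3 + 60·t^2 + 72·t - 30. Nous avons le jerk j(t) = 120·t^3 + 60·t^2 + 72·t - 30. En substituant t = 1: j(1) = 222.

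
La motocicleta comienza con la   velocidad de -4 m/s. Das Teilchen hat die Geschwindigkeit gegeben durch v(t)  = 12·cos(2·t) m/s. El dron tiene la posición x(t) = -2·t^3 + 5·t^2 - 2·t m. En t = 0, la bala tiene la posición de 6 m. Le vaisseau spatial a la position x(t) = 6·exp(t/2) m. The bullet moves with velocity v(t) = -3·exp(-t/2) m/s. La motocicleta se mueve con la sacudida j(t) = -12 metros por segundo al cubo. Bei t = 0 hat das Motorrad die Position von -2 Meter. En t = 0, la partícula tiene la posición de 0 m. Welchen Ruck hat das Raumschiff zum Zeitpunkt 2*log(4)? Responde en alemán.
Um dies zu lösen, müssen wir 3 Ableitungen unserer Gleichung für die Position x(t) = 6·exp(t/2) nehmen. Durch Ableiten von der Position erhalten wir die Geschwindigkeit: v(t) = 3·exp(t/2). Mit d/dt von v(t) finden wir a(t) = 3·exp(t/2)/2. Die Ableitung von der Beschleunigung ergibt den Ruck: j(t) = 3·exp(t/2)/4. Wir haben den Ruck j(t) = 3·exp(t/2)/4. Durch Einsetzen von t = 2*log(4): j(2*log(4)) = 3.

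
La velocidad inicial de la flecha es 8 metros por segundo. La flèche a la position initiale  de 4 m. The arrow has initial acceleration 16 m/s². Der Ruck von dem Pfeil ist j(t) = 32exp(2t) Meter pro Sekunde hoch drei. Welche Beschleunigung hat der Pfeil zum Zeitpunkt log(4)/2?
Wir müssen unsere Gleichung für den Ruck j(t) = 32·exp(2·t) 1-mal integrieren. Mit ∫j(t)dt und Anwendung von a(0) = 16, finden wir a(t) = 16·exp(2·t). Wir haben die Beschleunigung a(t) = 16·exp(2·t). Durch Einsetzen von t = log(4)/2: a(log(4)/2) = 64.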